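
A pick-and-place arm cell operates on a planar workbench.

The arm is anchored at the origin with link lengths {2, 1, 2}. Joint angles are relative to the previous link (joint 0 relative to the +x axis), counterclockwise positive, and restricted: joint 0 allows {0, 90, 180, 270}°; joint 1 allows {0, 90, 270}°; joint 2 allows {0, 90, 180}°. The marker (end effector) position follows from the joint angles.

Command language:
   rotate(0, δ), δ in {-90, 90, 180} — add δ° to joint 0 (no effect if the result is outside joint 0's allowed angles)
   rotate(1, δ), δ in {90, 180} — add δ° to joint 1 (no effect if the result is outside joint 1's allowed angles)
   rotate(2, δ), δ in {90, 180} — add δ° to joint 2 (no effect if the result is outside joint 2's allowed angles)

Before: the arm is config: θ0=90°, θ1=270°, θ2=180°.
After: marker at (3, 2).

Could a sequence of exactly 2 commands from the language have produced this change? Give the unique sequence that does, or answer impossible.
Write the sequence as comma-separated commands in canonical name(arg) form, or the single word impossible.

key: order matters: swapping rotate(2, 90) and rotate(2, 180) lands elsewhere
t0: config: θ0=90°, θ1=270°, θ2=180°
t=1 rotate(2, 90) ⇒ config: θ0=90°, θ1=270°, θ2=180°
t=2 rotate(2, 180) ⇒ config: θ0=90°, θ1=270°, θ2=0°
no other 2-command option fits: unique.

rotate(2, 90), rotate(2, 180)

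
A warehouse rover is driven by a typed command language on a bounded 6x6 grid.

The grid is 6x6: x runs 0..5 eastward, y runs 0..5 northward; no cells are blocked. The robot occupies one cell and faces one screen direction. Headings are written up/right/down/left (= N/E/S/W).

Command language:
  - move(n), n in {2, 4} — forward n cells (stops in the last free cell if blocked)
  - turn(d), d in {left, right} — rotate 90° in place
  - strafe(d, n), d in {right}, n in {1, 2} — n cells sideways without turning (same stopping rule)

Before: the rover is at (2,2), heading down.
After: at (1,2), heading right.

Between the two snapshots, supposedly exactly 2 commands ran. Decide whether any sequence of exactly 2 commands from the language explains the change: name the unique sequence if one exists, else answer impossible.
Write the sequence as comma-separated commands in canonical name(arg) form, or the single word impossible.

strafe(right, 1), turn(left)

key: position moved to (1,2) AND the heading swung to E — translation plus rotation needed
from: at (2,2), heading down
step 1 (strafe(right, 1)): at (1,2), heading down
step 2 (turn(left)): at (1,2), heading right
no other 2-command option fits: unique.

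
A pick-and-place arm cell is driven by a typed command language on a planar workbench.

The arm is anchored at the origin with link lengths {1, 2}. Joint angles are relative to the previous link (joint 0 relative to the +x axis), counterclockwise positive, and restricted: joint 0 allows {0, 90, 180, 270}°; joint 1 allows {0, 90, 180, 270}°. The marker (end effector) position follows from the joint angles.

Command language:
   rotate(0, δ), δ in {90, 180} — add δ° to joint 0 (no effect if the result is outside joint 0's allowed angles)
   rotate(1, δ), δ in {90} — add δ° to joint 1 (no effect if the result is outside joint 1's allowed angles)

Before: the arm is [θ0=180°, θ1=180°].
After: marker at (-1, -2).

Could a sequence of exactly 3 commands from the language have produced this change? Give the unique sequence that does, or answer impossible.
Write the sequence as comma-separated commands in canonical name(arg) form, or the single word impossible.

begin: [θ0=180°, θ1=180°]
1. rotate(1, 90) → [θ0=180°, θ1=270°]
2. rotate(1, 90) → [θ0=180°, θ1=0°]
3. rotate(1, 90) → [θ0=180°, θ1=90°]
no other 3-command option fits: unique.

rotate(1, 90), rotate(1, 90), rotate(1, 90)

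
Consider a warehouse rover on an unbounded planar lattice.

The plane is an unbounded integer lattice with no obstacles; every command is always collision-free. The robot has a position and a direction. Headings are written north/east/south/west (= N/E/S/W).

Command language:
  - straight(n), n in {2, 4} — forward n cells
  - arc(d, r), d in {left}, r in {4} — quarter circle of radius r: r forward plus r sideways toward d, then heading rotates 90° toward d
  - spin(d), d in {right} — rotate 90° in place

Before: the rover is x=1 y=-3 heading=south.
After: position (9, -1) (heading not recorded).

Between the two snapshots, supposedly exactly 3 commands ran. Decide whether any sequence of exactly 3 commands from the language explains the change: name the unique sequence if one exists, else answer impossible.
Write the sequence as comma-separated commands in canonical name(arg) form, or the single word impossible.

arc(left, 4), arc(left, 4), straight(2)

key: running straight(2) before arc(left, 4) would end elsewhere — order is forced
initial: x=1 y=-3 heading=south
t=1 arc(left, 4) ⇒ x=5 y=-7 heading=east
t=2 arc(left, 4) ⇒ x=9 y=-3 heading=north
t=3 straight(2) ⇒ x=9 y=-1 heading=north
no rival 3-sequence matches.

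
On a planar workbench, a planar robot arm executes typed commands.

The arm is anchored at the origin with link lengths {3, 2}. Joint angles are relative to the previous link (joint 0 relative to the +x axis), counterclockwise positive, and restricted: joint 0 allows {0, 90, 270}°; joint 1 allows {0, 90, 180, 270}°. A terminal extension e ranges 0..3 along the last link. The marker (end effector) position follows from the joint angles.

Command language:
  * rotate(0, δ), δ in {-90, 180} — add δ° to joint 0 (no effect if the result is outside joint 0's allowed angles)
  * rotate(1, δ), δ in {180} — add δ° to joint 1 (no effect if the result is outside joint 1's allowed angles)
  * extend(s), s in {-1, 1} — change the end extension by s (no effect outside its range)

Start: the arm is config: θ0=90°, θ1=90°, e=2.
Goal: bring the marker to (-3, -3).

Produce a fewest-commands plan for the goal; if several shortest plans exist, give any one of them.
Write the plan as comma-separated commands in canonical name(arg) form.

extend(-1), rotate(0, 180), rotate(1, 180)

initial: config: θ0=90°, θ1=90°, e=2
1. extend(-1) → config: θ0=90°, θ1=90°, e=1
2. rotate(0, 180) → config: θ0=270°, θ1=90°, e=1
3. rotate(1, 180) → config: θ0=270°, θ1=270°, e=1
shorter routes all fall short; 3 is best.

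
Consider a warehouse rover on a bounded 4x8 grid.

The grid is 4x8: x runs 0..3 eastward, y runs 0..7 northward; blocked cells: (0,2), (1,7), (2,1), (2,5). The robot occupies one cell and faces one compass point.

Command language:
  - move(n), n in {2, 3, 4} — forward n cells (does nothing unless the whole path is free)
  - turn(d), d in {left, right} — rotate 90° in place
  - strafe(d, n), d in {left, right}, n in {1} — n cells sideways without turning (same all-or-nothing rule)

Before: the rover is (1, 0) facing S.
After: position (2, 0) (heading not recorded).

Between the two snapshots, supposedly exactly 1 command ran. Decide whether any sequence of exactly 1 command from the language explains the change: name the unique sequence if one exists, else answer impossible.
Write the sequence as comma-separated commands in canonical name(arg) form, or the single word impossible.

from: (1, 0) facing S
[1] after strafe(left, 1): (2, 0) facing S
no rival 1-sequence matches.

strafe(left, 1)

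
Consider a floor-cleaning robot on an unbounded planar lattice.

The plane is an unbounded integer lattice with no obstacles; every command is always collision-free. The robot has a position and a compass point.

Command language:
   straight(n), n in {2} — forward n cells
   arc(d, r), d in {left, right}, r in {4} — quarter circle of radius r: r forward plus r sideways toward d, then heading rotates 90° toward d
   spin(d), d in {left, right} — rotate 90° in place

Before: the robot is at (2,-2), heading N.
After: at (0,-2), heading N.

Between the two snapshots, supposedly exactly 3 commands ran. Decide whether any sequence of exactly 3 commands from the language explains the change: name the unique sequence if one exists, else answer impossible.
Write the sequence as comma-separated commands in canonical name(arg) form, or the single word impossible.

key: still facing N at the end — net rotation zero over 3 steps
t0: at (2,-2), heading N
1. spin(left) → at (2,-2), heading W
2. straight(2) → at (0,-2), heading W
3. spin(right) → at (0,-2), heading N
no rival 3-sequence matches.

spin(left), straight(2), spin(right)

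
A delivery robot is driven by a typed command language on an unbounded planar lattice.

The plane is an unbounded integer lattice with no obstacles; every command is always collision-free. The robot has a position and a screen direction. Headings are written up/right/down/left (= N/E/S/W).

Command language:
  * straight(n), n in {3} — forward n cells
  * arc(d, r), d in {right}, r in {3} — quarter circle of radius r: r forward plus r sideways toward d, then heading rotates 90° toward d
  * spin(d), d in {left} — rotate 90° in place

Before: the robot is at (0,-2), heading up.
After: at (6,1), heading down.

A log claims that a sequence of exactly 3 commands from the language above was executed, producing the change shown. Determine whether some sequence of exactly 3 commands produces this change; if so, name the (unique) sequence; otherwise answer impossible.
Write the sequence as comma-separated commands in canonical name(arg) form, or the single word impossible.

key: cell and facing (now S) both changed — the 3 commands mix motion and turning
start: at (0,-2), heading up
step 1 (straight(3)): at (0,1), heading up
step 2 (arc(right, 3)): at (3,4), heading right
step 3 (arc(right, 3)): at (6,1), heading down
no rival 3-sequence matches.

straight(3), arc(right, 3), arc(right, 3)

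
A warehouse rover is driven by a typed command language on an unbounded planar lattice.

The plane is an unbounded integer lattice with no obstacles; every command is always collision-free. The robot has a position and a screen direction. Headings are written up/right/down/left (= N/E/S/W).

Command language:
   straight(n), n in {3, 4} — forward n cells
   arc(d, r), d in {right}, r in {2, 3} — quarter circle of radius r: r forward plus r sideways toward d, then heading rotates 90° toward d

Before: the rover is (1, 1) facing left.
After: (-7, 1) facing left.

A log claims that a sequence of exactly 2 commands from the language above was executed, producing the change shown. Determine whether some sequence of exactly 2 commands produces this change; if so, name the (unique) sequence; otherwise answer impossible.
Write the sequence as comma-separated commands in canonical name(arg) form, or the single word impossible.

key: heading stays W — no command in the sequence turns
initial: (1, 1) facing left
step 1 (straight(4)): (-3, 1) facing left
step 2 (straight(4)): (-7, 1) facing left
no rival 2-sequence matches.

straight(4), straight(4)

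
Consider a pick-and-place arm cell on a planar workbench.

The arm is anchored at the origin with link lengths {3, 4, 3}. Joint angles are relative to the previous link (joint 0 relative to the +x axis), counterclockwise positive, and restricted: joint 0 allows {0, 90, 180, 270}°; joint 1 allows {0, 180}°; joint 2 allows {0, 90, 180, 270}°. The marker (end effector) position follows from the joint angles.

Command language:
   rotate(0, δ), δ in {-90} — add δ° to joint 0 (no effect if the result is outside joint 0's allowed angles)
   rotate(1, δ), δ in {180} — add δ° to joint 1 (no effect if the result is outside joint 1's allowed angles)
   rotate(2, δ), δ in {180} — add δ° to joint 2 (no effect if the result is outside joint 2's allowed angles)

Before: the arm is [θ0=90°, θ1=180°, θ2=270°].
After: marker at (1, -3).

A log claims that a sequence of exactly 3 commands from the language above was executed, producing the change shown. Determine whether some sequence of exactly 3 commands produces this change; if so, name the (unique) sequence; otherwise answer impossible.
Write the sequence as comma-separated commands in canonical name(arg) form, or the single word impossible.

rotate(0, -90), rotate(0, -90), rotate(0, -90)

from: [θ0=90°, θ1=180°, θ2=270°]
[1] after rotate(0, -90): [θ0=0°, θ1=180°, θ2=270°]
[2] after rotate(0, -90): [θ0=270°, θ1=180°, θ2=270°]
[3] after rotate(0, -90): [θ0=180°, θ1=180°, θ2=270°]
uniquely the one of 27 3-step routes that fits.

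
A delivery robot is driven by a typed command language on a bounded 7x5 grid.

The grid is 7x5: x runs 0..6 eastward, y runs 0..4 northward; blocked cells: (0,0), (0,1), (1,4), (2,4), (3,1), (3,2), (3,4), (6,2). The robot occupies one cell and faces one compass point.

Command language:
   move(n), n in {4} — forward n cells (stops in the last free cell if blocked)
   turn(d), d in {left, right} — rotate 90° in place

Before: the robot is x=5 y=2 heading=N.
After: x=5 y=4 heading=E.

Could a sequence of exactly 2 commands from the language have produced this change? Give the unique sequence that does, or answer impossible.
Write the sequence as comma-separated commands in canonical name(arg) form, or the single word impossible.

key: cell and facing (now E) both changed — the 2 commands mix motion and turning
from: x=5 y=2 heading=N
[1] after move(4): x=5 y=4 heading=N
[2] after turn(right): x=5 y=4 heading=E
uniquely the one of 9 2-step routes that fits.

move(4), turn(right)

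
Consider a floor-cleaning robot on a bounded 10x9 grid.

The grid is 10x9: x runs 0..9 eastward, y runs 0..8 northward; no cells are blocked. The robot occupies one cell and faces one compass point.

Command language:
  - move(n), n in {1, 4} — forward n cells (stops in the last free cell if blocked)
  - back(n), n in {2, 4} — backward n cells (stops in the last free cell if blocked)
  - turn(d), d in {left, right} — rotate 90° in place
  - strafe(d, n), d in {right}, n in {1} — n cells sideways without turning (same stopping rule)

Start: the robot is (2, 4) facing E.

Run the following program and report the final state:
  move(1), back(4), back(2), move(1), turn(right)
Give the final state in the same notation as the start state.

(1, 4) facing S

from: (2, 4) facing E
t=1 move(1) ⇒ (3, 4) facing E
t=2 back(4) ⇒ (0, 4) facing E
t=3 back(2) ⇒ (0, 4) facing E
t=4 move(1) ⇒ (1, 4) facing E
t=5 turn(right) ⇒ (1, 4) facing S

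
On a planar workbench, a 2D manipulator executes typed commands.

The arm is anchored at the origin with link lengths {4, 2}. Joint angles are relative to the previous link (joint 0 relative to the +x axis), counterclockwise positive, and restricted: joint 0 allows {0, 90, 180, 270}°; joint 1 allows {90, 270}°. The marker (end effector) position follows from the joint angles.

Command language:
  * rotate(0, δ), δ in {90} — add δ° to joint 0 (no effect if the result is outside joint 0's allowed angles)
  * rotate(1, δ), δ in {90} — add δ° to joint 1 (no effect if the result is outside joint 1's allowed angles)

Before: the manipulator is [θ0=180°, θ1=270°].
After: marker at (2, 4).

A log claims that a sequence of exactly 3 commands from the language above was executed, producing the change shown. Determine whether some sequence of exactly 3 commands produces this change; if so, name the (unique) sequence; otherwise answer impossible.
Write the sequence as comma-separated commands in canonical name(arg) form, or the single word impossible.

t0: [θ0=180°, θ1=270°]
1. rotate(0, 90) → [θ0=270°, θ1=270°]
2. rotate(0, 90) → [θ0=0°, θ1=270°]
3. rotate(0, 90) → [θ0=90°, θ1=270°]
no other 3-command option fits: unique.

rotate(0, 90), rotate(0, 90), rotate(0, 90)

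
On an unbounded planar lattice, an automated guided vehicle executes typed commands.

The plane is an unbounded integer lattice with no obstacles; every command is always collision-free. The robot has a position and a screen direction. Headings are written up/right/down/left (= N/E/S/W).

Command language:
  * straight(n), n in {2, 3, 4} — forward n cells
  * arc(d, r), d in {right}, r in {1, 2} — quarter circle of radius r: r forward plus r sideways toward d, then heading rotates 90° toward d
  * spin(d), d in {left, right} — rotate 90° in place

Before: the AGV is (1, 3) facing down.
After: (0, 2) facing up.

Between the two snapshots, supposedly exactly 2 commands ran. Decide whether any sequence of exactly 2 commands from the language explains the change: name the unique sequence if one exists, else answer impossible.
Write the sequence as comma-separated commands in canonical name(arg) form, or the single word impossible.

key: position moved to (0,2) AND the heading swung to N — translation plus rotation needed
t0: (1, 3) facing down
t=1 arc(right, 1) ⇒ (0, 2) facing left
t=2 spin(right) ⇒ (0, 2) facing up
all 49 alternatives checked — unique.

arc(right, 1), spin(right)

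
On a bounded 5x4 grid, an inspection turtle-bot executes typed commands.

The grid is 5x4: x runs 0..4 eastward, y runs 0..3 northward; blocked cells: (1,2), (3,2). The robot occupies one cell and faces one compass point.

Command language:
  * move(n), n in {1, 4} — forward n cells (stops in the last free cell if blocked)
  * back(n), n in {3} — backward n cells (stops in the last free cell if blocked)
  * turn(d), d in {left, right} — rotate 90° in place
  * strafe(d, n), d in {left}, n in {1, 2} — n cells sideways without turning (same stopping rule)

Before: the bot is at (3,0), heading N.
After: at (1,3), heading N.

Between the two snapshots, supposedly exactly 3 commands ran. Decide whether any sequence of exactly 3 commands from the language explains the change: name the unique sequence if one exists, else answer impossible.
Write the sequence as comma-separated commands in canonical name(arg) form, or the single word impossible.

strafe(left, 1), move(4), strafe(left, 1)

key: move(4) runs into the grid edge before its full distance
initial: at (3,0), heading N
[1] after strafe(left, 1): at (2,0), heading N
[2] after move(4): at (2,3), heading N
[3] after strafe(left, 1): at (1,3), heading N
no rival 3-sequence matches.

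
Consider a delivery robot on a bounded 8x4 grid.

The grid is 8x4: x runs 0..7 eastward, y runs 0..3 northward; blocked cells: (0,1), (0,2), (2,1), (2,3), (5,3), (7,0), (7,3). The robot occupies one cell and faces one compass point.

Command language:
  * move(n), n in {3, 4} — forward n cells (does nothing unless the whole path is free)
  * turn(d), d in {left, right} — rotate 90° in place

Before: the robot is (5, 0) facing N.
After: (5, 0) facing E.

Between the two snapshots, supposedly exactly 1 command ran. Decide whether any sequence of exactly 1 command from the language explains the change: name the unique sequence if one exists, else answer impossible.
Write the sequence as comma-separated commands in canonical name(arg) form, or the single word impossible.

turn(right)

key: (5,0) unchanged — the single command moves nothing
start: (5, 0) facing N
t=1 turn(right) ⇒ (5, 0) facing E
no rival 1-sequence matches.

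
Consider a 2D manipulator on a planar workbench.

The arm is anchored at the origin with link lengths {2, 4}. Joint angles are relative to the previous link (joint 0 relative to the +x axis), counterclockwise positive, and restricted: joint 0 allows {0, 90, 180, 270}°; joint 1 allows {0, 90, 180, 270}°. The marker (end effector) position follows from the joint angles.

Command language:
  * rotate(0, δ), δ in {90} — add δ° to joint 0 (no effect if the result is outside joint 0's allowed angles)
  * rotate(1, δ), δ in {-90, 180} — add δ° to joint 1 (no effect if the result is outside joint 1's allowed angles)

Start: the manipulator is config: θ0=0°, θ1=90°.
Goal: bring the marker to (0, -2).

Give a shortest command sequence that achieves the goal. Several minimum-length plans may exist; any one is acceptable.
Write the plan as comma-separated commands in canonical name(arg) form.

rotate(1, -90), rotate(0, 90), rotate(1, 180)

t0: config: θ0=0°, θ1=90°
1. rotate(1, -90) → config: θ0=0°, θ1=0°
2. rotate(0, 90) → config: θ0=90°, θ1=0°
3. rotate(1, 180) → config: θ0=90°, θ1=180°
no 2-step plan works, so 3 is optimal.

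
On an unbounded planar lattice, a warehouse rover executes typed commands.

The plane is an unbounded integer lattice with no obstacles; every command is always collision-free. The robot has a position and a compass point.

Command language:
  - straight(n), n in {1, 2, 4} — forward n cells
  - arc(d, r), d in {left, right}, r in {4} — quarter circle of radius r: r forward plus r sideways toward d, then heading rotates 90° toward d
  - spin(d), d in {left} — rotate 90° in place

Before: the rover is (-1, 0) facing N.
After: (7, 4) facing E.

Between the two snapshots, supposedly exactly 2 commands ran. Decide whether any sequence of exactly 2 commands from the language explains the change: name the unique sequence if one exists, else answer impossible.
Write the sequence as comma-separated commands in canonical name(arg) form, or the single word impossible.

arc(right, 4), straight(4)

key: running straight(4) before arc(right, 4) would end elsewhere — order is forced
from: (-1, 0) facing N
1. arc(right, 4) → (3, 4) facing E
2. straight(4) → (7, 4) facing E
no rival 2-sequence matches.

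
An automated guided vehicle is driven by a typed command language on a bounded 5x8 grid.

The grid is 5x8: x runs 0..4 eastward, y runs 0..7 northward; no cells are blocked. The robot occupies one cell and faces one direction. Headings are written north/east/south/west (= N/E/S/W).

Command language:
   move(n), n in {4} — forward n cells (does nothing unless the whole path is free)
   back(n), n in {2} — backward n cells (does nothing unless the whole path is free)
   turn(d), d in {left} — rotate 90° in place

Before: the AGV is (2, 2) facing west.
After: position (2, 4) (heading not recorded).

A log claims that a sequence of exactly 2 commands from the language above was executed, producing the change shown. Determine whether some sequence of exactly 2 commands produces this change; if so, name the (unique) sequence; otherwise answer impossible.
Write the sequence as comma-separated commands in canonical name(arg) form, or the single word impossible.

key: running back(2) before turn(left) would end elsewhere — order is forced
start: (2, 2) facing west
t=1 turn(left) ⇒ (2, 2) facing south
t=2 back(2) ⇒ (2, 4) facing south
uniquely the one of 9 2-step routes that fits.

turn(left), back(2)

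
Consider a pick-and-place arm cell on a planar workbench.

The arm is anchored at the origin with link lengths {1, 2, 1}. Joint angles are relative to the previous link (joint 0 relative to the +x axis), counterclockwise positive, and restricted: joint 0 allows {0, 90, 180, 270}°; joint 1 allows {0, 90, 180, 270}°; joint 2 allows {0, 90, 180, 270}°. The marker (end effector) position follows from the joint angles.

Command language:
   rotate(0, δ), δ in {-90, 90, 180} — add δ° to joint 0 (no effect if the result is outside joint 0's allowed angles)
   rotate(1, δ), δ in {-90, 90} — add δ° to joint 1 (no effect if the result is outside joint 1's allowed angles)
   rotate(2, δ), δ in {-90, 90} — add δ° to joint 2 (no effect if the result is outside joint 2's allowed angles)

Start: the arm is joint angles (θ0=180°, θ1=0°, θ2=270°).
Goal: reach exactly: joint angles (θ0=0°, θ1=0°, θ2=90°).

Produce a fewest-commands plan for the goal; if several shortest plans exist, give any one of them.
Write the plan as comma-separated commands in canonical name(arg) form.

rotate(2, 90), rotate(2, 90), rotate(0, 180)

t0: joint angles (θ0=180°, θ1=0°, θ2=270°)
step 1 (rotate(2, 90)): joint angles (θ0=180°, θ1=0°, θ2=0°)
step 2 (rotate(2, 90)): joint angles (θ0=180°, θ1=0°, θ2=90°)
step 3 (rotate(0, 180)): joint angles (θ0=0°, θ1=0°, θ2=90°)
minimal: 3 command(s), checked below 3.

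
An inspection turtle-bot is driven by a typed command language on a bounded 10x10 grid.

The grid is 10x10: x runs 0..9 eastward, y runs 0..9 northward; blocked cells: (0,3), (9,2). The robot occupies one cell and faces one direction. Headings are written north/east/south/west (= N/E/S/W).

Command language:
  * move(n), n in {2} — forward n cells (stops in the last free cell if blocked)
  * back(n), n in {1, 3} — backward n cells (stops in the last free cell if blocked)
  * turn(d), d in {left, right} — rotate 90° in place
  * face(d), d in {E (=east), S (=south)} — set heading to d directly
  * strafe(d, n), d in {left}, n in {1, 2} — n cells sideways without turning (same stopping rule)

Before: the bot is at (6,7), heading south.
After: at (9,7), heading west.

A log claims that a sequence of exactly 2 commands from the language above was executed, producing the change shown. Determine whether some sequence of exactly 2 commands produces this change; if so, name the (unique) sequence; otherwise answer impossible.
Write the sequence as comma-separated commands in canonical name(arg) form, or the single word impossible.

turn(right), back(3)

key: position moved to (9,7) AND the heading swung to W — translation plus rotation needed
from: at (6,7), heading south
t=1 turn(right) ⇒ at (6,7), heading west
t=2 back(3) ⇒ at (9,7), heading west
no other 2-command option fits: unique.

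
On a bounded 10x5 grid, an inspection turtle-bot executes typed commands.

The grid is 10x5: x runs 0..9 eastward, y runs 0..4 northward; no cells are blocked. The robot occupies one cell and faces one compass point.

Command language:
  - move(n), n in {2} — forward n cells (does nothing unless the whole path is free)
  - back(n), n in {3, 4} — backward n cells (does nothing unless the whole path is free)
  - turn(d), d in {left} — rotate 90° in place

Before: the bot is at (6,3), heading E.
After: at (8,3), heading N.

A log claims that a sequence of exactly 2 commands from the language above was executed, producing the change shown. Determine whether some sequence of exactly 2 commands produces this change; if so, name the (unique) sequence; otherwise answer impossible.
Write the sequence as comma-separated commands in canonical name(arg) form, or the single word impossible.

move(2), turn(left)

key: running turn(left) before move(2) would end elsewhere — order is forced
start: at (6,3), heading E
1. move(2) → at (8,3), heading E
2. turn(left) → at (8,3), heading N
no other 2-command option fits: unique.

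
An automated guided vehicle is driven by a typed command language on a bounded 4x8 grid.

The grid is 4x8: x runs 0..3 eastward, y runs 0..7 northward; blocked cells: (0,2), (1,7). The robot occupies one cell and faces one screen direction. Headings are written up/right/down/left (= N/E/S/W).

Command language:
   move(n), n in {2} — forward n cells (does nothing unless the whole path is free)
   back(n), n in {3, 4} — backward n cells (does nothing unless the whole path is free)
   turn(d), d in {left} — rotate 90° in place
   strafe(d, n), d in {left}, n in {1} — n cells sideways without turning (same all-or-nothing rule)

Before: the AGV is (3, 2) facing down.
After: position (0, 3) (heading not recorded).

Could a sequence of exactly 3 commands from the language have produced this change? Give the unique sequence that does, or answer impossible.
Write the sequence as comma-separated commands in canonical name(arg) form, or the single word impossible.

turn(left), strafe(left, 1), back(3)

key: running back(3) before turn(left) would end elsewhere — order is forced
begin: (3, 2) facing down
[1] after turn(left): (3, 2) facing right
[2] after strafe(left, 1): (3, 3) facing right
[3] after back(3): (0, 3) facing right
no other 3-command option fits: unique.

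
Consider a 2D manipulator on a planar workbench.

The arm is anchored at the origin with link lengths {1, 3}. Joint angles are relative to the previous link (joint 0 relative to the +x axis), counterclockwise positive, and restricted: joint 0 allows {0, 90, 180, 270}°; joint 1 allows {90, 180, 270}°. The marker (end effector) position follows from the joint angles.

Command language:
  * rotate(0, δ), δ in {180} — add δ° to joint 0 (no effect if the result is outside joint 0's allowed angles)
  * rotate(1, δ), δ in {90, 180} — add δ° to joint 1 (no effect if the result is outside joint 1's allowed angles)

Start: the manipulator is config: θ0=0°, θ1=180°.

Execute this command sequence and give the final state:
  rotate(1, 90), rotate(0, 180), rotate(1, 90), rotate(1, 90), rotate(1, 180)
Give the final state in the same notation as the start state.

begin: config: θ0=0°, θ1=180°
step 1 (rotate(1, 90)): config: θ0=0°, θ1=270°
step 2 (rotate(0, 180)): config: θ0=180°, θ1=270°
step 3 (rotate(1, 90)): config: θ0=180°, θ1=270°
step 4 (rotate(1, 90)): config: θ0=180°, θ1=270°
step 5 (rotate(1, 180)): config: θ0=180°, θ1=90°

config: θ0=180°, θ1=90°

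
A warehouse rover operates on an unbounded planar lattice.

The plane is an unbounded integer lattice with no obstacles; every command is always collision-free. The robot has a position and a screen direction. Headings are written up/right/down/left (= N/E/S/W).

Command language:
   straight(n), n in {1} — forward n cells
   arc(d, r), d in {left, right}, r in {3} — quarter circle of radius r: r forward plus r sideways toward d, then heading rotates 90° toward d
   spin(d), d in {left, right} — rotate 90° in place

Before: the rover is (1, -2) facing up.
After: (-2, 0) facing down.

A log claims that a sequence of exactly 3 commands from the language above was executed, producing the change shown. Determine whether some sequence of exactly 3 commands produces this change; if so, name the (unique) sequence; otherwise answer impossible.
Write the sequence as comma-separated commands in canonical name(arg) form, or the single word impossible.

arc(left, 3), spin(left), straight(1)

key: position moved to (-2,0) AND the heading swung to S — translation plus rotation needed
from: (1, -2) facing up
t=1 arc(left, 3) ⇒ (-2, 1) facing left
t=2 spin(left) ⇒ (-2, 1) facing down
t=3 straight(1) ⇒ (-2, 0) facing down
no other 3-command option fits: unique.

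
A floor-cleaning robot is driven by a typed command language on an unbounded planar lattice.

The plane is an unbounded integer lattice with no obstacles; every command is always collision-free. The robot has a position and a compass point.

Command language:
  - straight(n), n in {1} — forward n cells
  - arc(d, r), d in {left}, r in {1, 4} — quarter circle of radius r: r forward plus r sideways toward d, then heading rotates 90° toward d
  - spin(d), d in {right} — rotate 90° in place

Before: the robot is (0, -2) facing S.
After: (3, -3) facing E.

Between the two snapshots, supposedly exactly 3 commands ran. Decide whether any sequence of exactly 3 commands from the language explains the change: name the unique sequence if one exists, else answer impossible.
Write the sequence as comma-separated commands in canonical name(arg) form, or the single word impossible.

arc(left, 1), straight(1), straight(1)

key: order matters: swapping arc(left, 1) and straight(1) lands elsewhere
start: (0, -2) facing S
[1] after arc(left, 1): (1, -3) facing E
[2] after straight(1): (2, -3) facing E
[3] after straight(1): (3, -3) facing E
no rival 3-sequence matches.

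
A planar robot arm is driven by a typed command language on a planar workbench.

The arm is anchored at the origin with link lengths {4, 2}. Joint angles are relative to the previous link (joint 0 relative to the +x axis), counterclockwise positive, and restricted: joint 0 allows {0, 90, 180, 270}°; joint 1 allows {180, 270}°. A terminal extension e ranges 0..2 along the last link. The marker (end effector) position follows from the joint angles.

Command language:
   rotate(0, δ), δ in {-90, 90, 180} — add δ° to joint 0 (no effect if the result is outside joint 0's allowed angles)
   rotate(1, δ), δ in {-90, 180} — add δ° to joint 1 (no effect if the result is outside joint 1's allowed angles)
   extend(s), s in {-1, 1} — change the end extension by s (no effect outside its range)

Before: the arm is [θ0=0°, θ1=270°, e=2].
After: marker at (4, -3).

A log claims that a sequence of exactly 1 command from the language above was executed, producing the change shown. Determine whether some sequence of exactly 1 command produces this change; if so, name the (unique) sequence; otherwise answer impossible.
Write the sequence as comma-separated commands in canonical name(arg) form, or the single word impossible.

extend(-1)

start: [θ0=0°, θ1=270°, e=2]
1. extend(-1) → [θ0=0°, θ1=270°, e=1]
all 7 alternatives checked — unique.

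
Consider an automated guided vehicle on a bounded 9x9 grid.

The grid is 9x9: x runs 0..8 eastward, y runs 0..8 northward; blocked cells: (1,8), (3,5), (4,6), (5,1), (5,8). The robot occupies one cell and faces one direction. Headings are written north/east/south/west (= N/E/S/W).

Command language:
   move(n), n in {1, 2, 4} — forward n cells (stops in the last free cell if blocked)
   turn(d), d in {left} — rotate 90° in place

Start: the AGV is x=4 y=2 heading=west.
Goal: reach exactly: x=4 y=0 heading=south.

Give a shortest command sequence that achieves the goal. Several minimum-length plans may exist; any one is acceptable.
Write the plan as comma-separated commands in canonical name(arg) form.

turn(left), move(4)

initial: x=4 y=2 heading=west
1. turn(left) → x=4 y=2 heading=south
2. move(4) → x=4 y=0 heading=south
no 1-step plan works, so 2 is optimal.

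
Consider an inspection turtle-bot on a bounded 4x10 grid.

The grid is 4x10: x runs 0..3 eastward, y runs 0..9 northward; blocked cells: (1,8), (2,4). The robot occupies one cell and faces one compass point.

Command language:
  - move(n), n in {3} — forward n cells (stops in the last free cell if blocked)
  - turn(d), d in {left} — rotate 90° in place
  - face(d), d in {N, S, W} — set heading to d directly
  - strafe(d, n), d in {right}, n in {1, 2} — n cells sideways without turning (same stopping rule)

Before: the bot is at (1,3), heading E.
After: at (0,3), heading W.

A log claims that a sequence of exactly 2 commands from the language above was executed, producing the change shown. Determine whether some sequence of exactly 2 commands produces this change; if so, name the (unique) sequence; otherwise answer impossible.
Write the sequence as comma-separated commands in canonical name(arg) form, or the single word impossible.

face(W), move(3)

key: cell and facing (now W) both changed — the 2 commands mix motion and turning
from: at (1,3), heading E
[1] after face(W): at (1,3), heading W
[2] after move(3): at (0,3), heading W
no other 2-command option fits: unique.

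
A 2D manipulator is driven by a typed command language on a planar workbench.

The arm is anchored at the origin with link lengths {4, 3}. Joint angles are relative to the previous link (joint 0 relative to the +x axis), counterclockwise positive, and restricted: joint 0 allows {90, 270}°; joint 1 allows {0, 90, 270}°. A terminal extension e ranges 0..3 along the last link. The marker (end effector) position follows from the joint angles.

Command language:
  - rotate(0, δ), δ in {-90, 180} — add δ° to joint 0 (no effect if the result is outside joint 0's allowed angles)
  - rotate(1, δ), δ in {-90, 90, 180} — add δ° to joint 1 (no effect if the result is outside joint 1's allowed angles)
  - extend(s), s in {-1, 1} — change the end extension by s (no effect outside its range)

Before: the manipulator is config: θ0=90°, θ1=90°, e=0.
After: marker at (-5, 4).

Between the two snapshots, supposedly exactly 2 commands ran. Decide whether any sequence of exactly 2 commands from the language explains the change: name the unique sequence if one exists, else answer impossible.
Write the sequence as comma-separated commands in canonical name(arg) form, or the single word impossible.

extend(1), extend(1)

initial: config: θ0=90°, θ1=90°, e=0
t=1 extend(1) ⇒ config: θ0=90°, θ1=90°, e=1
t=2 extend(1) ⇒ config: θ0=90°, θ1=90°, e=2
all 49 alternatives checked — unique.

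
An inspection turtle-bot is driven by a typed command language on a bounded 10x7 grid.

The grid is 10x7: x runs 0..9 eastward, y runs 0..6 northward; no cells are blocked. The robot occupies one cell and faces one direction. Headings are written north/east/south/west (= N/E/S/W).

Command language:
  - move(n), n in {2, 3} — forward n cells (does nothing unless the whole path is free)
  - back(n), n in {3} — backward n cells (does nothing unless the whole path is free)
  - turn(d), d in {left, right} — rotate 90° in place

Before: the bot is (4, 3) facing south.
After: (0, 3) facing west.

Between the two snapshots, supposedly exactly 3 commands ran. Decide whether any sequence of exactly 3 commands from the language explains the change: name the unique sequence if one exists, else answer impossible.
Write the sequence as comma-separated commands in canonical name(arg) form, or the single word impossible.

key: order matters: swapping turn(right) and move(2) lands elsewhere
begin: (4, 3) facing south
1. turn(right) → (4, 3) facing west
2. move(2) → (2, 3) facing west
3. move(2) → (0, 3) facing west
all 125 alternatives checked — unique.

turn(right), move(2), move(2)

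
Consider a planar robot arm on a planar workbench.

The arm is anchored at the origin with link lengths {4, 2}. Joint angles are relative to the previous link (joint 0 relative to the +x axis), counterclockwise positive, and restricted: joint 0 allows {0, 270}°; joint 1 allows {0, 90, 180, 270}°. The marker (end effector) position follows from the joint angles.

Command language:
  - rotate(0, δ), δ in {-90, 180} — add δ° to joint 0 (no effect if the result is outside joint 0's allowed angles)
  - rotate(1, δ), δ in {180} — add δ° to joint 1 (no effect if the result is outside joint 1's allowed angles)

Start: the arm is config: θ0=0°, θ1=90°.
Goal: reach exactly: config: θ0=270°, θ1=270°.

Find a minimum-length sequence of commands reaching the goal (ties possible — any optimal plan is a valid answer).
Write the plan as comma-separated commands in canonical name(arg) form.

rotate(1, 180), rotate(0, -90)

initial: config: θ0=0°, θ1=90°
t=1 rotate(1, 180) ⇒ config: θ0=0°, θ1=270°
t=2 rotate(0, -90) ⇒ config: θ0=270°, θ1=270°
minimal: 2 command(s), checked below 2.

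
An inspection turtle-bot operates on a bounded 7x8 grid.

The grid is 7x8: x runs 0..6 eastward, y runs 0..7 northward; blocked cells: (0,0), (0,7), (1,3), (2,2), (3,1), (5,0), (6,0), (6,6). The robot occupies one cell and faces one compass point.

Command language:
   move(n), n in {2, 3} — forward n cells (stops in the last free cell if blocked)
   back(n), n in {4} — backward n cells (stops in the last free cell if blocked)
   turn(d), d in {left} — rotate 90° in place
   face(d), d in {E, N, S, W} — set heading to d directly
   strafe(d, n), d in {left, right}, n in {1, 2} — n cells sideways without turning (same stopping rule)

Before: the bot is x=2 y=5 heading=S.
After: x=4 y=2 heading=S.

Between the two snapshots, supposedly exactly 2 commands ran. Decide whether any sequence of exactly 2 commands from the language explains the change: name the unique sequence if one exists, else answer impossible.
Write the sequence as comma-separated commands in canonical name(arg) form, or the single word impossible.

key: order matters: swapping strafe(left, 2) and move(3) lands elsewhere
t0: x=2 y=5 heading=S
[1] after strafe(left, 2): x=4 y=5 heading=S
[2] after move(3): x=4 y=2 heading=S
uniquely the one of 144 2-step routes that fits.

strafe(left, 2), move(3)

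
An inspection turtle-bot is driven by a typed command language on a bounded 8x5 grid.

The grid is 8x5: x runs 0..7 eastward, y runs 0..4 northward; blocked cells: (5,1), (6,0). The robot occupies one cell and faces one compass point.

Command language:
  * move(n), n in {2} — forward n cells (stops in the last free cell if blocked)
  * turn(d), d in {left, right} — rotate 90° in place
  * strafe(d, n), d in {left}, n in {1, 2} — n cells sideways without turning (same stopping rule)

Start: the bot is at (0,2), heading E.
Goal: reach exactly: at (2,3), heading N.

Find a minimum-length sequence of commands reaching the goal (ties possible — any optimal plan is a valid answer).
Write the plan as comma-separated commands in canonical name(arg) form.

begin: at (0,2), heading E
t=1 strafe(left, 1) ⇒ at (0,3), heading E
t=2 move(2) ⇒ at (2,3), heading E
t=3 turn(left) ⇒ at (2,3), heading N
no 2-step plan works, so 3 is optimal.

strafe(left, 1), move(2), turn(left)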